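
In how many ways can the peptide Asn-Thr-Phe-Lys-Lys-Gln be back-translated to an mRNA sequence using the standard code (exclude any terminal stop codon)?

128

Asn: 2 codons.
Thr: 4 codons.
Phe: 2 codons.
Lys: 2 codons.
Lys: 2 codons.
Gln: 2 codons.
2 × 4 × 2 × 2 × 2 × 2 = 128.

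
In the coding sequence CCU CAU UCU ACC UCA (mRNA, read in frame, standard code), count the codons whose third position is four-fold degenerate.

4

Codon 1 CCU (Pro): third position 4-fold.
Codon 2 CAU (His): third position 2-fold.
Codon 3 UCU (Ser): third position 4-fold.
Codon 4 ACC (Thr): third position 4-fold.
Codon 5 UCA (Ser): third position 4-fold.
Four-fold degenerate third positions: 4.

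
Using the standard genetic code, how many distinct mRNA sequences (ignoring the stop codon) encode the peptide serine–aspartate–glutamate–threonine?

96

Ser: 6 codons.
Asp: 2 codons.
Glu: 2 codons.
Thr: 4 codons.
6 × 2 × 2 × 4 = 96.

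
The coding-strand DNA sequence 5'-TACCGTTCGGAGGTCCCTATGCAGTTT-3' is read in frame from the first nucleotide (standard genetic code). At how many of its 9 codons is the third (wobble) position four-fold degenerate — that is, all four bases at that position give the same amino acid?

4

Codon 1 TAC (Tyr): third position 2-fold.
Codon 2 CGT (Arg): third position 4-fold.
Codon 3 TCG (Ser): third position 4-fold.
Codon 4 GAG (Glu): third position 2-fold.
Codon 5 GTC (Val): third position 4-fold.
Codon 6 CCT (Pro): third position 4-fold.
Codon 7 ATG (Met): third position 1-fold.
Codon 8 CAG (Gln): third position 2-fold.
Codon 9 TTT (Phe): third position 2-fold.
Four-fold degenerate third positions: 4.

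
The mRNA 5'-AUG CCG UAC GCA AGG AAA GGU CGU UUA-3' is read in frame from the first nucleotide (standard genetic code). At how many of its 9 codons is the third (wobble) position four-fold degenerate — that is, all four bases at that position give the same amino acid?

Codon 1 AUG (Met): third position 1-fold.
Codon 2 CCG (Pro): third position 4-fold.
Codon 3 UAC (Tyr): third position 2-fold.
Codon 4 GCA (Ala): third position 4-fold.
Codon 5 AGG (Arg): third position 2-fold.
Codon 6 AAA (Lys): third position 2-fold.
Codon 7 GGU (Gly): third position 4-fold.
Codon 8 CGU (Arg): third position 4-fold.
Codon 9 UUA (Leu): third position 2-fold.
Four-fold degenerate third positions: 4.

4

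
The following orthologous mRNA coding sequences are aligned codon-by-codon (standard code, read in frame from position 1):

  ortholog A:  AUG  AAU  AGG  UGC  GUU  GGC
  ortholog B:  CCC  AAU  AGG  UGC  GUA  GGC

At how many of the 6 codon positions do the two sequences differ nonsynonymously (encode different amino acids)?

1

Codon 1: AUG Met / CCC Pro — nonsynonymous.
Codon 2: AAU Asn / AAU Asn — identical.
Codon 3: AGG Arg / AGG Arg — identical.
Codon 4: UGC Cys / UGC Cys — identical.
Codon 5: GUU Val / GUA Val — synonymous.
Codon 6: GGC Gly / GGC Gly — identical.
Nonsynonymous differences: 1.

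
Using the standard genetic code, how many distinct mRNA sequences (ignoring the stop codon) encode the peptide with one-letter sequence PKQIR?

Pro: 4 codons.
Lys: 2 codons.
Gln: 2 codons.
Ile: 3 codons.
Arg: 6 codons.
4 × 2 × 2 × 3 × 6 = 288.

288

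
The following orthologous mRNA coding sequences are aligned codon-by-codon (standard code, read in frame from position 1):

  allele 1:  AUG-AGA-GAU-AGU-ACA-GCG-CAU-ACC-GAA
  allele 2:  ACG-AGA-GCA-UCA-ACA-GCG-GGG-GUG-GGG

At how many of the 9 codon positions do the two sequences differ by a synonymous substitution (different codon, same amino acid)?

1

Codon 1: AUG Met / ACG Thr — nonsynonymous.
Codon 2: AGA Arg / AGA Arg — identical.
Codon 3: GAU Asp / GCA Ala — nonsynonymous.
Codon 4: AGU Ser / UCA Ser — synonymous.
Codon 5: ACA Thr / ACA Thr — identical.
Codon 6: GCG Ala / GCG Ala — identical.
Codon 7: CAU His / GGG Gly — nonsynonymous.
Codon 8: ACC Thr / GUG Val — nonsynonymous.
Codon 9: GAA Glu / GGG Gly — nonsynonymous.
Synonymous differences: 1.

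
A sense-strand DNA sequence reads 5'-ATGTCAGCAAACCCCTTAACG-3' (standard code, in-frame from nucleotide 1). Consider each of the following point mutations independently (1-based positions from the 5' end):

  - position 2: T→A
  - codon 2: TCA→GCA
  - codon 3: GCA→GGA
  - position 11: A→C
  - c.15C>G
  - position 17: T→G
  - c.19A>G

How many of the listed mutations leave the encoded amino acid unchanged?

Codon 1: ATG (Met) → AAG (Lys) — missense.
Codon 2: TCA (Ser) → GCA (Ala) — missense.
Codon 3: GCA (Ala) → GGA (Gly) — missense.
Codon 4: AAC (Asn) → ACC (Thr) — missense.
Codon 5: CCC (Pro) → CCG (Pro) — synonymous.
Codon 6: TTA (Leu) → TGA (Stop) — nonsense.
Codon 7: ACG (Thr) → GCG (Ala) — missense.
Synonymous: 1 of 7.

1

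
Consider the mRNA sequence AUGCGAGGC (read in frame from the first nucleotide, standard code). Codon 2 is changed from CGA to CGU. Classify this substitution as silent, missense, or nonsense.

silent

Position 6 falls in codon 2: CGA → Arg.
After the substitution the codon is CGU → Arg.
Both encode Arg, so the change is synonymous.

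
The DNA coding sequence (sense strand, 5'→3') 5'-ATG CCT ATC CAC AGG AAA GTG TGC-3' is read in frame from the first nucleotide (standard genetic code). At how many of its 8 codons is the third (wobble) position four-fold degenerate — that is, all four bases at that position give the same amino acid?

2

Codon 1 ATG (Met): third position 1-fold.
Codon 2 CCT (Pro): third position 4-fold.
Codon 3 ATC (Ile): third position 3-fold.
Codon 4 CAC (His): third position 2-fold.
Codon 5 AGG (Arg): third position 2-fold.
Codon 6 AAA (Lys): third position 2-fold.
Codon 7 GTG (Val): third position 4-fold.
Codon 8 TGC (Cys): third position 2-fold.
Four-fold degenerate third positions: 2.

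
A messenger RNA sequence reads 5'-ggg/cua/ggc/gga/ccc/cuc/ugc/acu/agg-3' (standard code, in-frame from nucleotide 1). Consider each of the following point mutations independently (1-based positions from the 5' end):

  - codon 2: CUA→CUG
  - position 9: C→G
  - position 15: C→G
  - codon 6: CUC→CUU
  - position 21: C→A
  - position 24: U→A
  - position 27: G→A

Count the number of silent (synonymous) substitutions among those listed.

Codon 2: CUA (Leu) → CUG (Leu) — synonymous.
Codon 3: GGC (Gly) → GGG (Gly) — synonymous.
Codon 5: CCC (Pro) → CCG (Pro) — synonymous.
Codon 6: CUC (Leu) → CUU (Leu) — synonymous.
Codon 7: UGC (Cys) → UGA (Stop) — nonsense.
Codon 8: ACU (Thr) → ACA (Thr) — synonymous.
Codon 9: AGG (Arg) → AGA (Arg) — synonymous.
Synonymous: 6 of 7.

6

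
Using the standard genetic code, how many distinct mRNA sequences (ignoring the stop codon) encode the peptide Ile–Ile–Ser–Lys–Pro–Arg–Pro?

Ile: 3 codons.
Ile: 3 codons.
Ser: 6 codons.
Lys: 2 codons.
Pro: 4 codons.
Arg: 6 codons.
Pro: 4 codons.
3 × 3 × 6 × 2 × 4 × 6 × 4 = 10368.

10368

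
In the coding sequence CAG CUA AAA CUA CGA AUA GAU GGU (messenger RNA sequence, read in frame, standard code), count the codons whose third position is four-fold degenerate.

4

Codon 1 CAG (Gln): third position 2-fold.
Codon 2 CUA (Leu): third position 4-fold.
Codon 3 AAA (Lys): third position 2-fold.
Codon 4 CUA (Leu): third position 4-fold.
Codon 5 CGA (Arg): third position 4-fold.
Codon 6 AUA (Ile): third position 3-fold.
Codon 7 GAU (Asp): third position 2-fold.
Codon 8 GGU (Gly): third position 4-fold.
Four-fold degenerate third positions: 4.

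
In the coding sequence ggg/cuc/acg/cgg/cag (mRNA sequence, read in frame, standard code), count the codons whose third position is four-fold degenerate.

Codon 1 GGG (Gly): third position 4-fold.
Codon 2 CUC (Leu): third position 4-fold.
Codon 3 ACG (Thr): third position 4-fold.
Codon 4 CGG (Arg): third position 4-fold.
Codon 5 CAG (Gln): third position 2-fold.
Four-fold degenerate third positions: 4.

4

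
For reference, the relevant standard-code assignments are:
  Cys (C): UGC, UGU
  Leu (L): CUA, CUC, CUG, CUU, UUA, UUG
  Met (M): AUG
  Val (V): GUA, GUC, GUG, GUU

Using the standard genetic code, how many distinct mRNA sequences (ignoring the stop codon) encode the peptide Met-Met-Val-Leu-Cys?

48

Met: 1 codon.
Met: 1 codon.
Val: 4 codons.
Leu: 6 codons.
Cys: 2 codons.
1 × 1 × 4 × 6 × 2 = 48.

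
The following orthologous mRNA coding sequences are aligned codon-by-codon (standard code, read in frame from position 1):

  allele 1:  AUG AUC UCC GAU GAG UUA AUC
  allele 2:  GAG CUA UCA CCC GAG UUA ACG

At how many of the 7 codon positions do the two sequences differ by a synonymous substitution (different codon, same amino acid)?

Codon 1: AUG Met / GAG Glu — nonsynonymous.
Codon 2: AUC Ile / CUA Leu — nonsynonymous.
Codon 3: UCC Ser / UCA Ser — synonymous.
Codon 4: GAU Asp / CCC Pro — nonsynonymous.
Codon 5: GAG Glu / GAG Glu — identical.
Codon 6: UUA Leu / UUA Leu — identical.
Codon 7: AUC Ile / ACG Thr — nonsynonymous.
Synonymous differences: 1.

1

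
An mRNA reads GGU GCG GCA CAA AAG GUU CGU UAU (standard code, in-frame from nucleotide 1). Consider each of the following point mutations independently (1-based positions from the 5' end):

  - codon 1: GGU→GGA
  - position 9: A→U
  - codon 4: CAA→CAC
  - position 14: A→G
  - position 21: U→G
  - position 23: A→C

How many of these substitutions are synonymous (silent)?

3

Codon 1: GGU (Gly) → GGA (Gly) — synonymous.
Codon 3: GCA (Ala) → GCU (Ala) — synonymous.
Codon 4: CAA (Gln) → CAC (His) — missense.
Codon 5: AAG (Lys) → AGG (Arg) — missense.
Codon 7: CGU (Arg) → CGG (Arg) — synonymous.
Codon 8: UAU (Tyr) → UCU (Ser) — missense.
Synonymous: 3 of 6.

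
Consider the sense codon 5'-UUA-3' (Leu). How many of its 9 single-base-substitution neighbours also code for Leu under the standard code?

2

Position 1: CUA → 1 synonymous.
Position 2: none → 0 synonymous.
Position 3: UUG → 1 synonymous.
Total: 1 + 0 + 1 = 2.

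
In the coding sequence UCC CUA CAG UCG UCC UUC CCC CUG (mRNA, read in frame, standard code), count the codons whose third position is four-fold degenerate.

Codon 1 UCC (Ser): third position 4-fold.
Codon 2 CUA (Leu): third position 4-fold.
Codon 3 CAG (Gln): third position 2-fold.
Codon 4 UCG (Ser): third position 4-fold.
Codon 5 UCC (Ser): third position 4-fold.
Codon 6 UUC (Phe): third position 2-fold.
Codon 7 CCC (Pro): third position 4-fold.
Codon 8 CUG (Leu): third position 4-fold.
Four-fold degenerate third positions: 6.

6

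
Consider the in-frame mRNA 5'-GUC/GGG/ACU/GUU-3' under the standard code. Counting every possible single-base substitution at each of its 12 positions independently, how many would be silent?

Codon 1 (GUC, Val): 3 synonymous substitutions.
Codon 2 (GGG, Gly): 3 synonymous substitutions.
Codon 3 (ACU, Thr): 3 synonymous substitutions.
Codon 4 (GUU, Val): 3 synonymous substitutions.
Total: 3 + 3 + 3 + 3 = 12.

12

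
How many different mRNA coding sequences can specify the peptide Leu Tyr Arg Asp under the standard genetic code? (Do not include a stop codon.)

144

Leu: 6 codons.
Tyr: 2 codons.
Arg: 6 codons.
Asp: 2 codons.
6 × 2 × 6 × 2 = 144.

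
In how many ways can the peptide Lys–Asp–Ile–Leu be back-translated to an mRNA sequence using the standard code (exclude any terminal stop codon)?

72

Lys: 2 codons.
Asp: 2 codons.
Ile: 3 codons.
Leu: 6 codons.
2 × 2 × 3 × 6 = 72.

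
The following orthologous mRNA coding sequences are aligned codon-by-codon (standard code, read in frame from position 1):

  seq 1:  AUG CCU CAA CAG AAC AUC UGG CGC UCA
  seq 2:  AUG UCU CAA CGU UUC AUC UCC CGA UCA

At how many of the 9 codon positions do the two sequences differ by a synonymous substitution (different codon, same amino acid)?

Codon 1: AUG Met / AUG Met — identical.
Codon 2: CCU Pro / UCU Ser — nonsynonymous.
Codon 3: CAA Gln / CAA Gln — identical.
Codon 4: CAG Gln / CGU Arg — nonsynonymous.
Codon 5: AAC Asn / UUC Phe — nonsynonymous.
Codon 6: AUC Ile / AUC Ile — identical.
Codon 7: UGG Trp / UCC Ser — nonsynonymous.
Codon 8: CGC Arg / CGA Arg — synonymous.
Codon 9: UCA Ser / UCA Ser — identical.
Synonymous differences: 1.

1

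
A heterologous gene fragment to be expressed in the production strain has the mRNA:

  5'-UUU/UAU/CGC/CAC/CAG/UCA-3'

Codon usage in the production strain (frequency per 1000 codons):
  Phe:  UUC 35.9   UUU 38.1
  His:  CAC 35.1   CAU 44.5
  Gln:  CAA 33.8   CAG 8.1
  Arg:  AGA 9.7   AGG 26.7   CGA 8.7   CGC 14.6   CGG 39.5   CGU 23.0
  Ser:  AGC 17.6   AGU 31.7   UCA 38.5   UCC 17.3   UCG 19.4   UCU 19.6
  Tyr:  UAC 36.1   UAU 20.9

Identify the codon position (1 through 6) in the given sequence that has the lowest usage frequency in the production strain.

Codon 1 UUU (Phe): 38.1 per 1000.
Codon 2 UAU (Tyr): 20.9 per 1000.
Codon 3 CGC (Arg): 14.6 per 1000.
Codon 4 CAC (His): 35.1 per 1000.
Codon 5 CAG (Gln): 8.1 per 1000.
Codon 6 UCA (Ser): 38.5 per 1000.
Lowest frequency is 8.1 at codon 5.

5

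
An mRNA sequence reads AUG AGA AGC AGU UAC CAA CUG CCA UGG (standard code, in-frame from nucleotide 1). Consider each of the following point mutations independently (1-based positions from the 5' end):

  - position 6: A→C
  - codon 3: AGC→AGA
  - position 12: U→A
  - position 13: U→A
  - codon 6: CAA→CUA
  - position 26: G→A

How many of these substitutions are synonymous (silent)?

Codon 2: AGA (Arg) → AGC (Ser) — missense.
Codon 3: AGC (Ser) → AGA (Arg) — missense.
Codon 4: AGU (Ser) → AGA (Arg) — missense.
Codon 5: UAC (Tyr) → AAC (Asn) — missense.
Codon 6: CAA (Gln) → CUA (Leu) — missense.
Codon 9: UGG (Trp) → UAG (Stop) — nonsense.
Synonymous: 0 of 6.

0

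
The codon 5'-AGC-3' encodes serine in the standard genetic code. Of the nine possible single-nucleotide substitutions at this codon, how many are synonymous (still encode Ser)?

1

Position 1: none → 0 synonymous.
Position 2: none → 0 synonymous.
Position 3: AGU → 1 synonymous.
Total: 0 + 0 + 1 = 1.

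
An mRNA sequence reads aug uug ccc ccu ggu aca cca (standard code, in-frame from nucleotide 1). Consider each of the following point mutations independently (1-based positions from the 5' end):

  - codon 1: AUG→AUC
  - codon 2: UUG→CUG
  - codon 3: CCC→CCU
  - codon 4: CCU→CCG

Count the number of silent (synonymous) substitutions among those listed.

Codon 1: AUG (Met) → AUC (Ile) — missense.
Codon 2: UUG (Leu) → CUG (Leu) — synonymous.
Codon 3: CCC (Pro) → CCU (Pro) — synonymous.
Codon 4: CCU (Pro) → CCG (Pro) — synonymous.
Synonymous: 3 of 4.

3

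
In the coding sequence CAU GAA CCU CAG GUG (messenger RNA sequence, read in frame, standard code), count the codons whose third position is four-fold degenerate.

Codon 1 CAU (His): third position 2-fold.
Codon 2 GAA (Glu): third position 2-fold.
Codon 3 CCU (Pro): third position 4-fold.
Codon 4 CAG (Gln): third position 2-fold.
Codon 5 GUG (Val): third position 4-fold.
Four-fold degenerate third positions: 2.

2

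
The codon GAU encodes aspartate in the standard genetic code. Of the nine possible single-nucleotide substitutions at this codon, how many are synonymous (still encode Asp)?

1

Position 1: none → 0 synonymous.
Position 2: none → 0 synonymous.
Position 3: GAC → 1 synonymous.
Total: 0 + 0 + 1 = 1.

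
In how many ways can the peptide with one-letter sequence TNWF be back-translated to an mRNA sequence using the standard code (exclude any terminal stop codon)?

16

Thr: 4 codons.
Asn: 2 codons.
Trp: 1 codon.
Phe: 2 codons.
4 × 2 × 1 × 2 = 16.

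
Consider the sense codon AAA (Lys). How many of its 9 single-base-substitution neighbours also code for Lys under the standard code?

Position 1: none → 0 synonymous.
Position 2: none → 0 synonymous.
Position 3: AAG → 1 synonymous.
Total: 0 + 0 + 1 = 1.

1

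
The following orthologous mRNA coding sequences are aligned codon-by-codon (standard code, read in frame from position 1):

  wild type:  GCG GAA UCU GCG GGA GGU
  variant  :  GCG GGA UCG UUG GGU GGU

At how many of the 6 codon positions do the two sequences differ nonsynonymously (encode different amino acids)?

2

Codon 1: GCG Ala / GCG Ala — identical.
Codon 2: GAA Glu / GGA Gly — nonsynonymous.
Codon 3: UCU Ser / UCG Ser — synonymous.
Codon 4: GCG Ala / UUG Leu — nonsynonymous.
Codon 5: GGA Gly / GGU Gly — synonymous.
Codon 6: GGU Gly / GGU Gly — identical.
Nonsynonymous differences: 2.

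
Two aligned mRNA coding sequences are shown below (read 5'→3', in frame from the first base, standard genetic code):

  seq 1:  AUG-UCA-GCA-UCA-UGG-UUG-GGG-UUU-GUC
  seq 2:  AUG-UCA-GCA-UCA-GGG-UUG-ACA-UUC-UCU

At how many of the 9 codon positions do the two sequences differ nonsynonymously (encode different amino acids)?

Codon 1: AUG Met / AUG Met — identical.
Codon 2: UCA Ser / UCA Ser — identical.
Codon 3: GCA Ala / GCA Ala — identical.
Codon 4: UCA Ser / UCA Ser — identical.
Codon 5: UGG Trp / GGG Gly — nonsynonymous.
Codon 6: UUG Leu / UUG Leu — identical.
Codon 7: GGG Gly / ACA Thr — nonsynonymous.
Codon 8: UUU Phe / UUC Phe — synonymous.
Codon 9: GUC Val / UCU Ser — nonsynonymous.
Nonsynonymous differences: 3.

3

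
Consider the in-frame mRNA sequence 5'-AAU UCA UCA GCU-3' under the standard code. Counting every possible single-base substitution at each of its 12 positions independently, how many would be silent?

10

Codon 1 (AAU, Asn): 1 synonymous substitution.
Codon 2 (UCA, Ser): 3 synonymous substitutions.
Codon 3 (UCA, Ser): 3 synonymous substitutions.
Codon 4 (GCU, Ala): 3 synonymous substitutions.
Total: 1 + 3 + 3 + 3 = 10.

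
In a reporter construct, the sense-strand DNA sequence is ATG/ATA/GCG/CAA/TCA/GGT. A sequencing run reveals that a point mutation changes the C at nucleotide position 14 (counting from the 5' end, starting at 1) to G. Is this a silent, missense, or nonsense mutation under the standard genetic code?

Position 14 falls in codon 5: TCA → Ser.
After the substitution the codon is TGA → Stop.
The new codon is a stop codon, so this is a nonsense mutation.

nonsense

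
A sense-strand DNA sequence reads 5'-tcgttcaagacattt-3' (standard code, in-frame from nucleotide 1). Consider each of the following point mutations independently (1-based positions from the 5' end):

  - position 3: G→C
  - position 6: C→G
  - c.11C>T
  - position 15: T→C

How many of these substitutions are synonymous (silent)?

2

Codon 1: TCG (Ser) → TCC (Ser) — synonymous.
Codon 2: TTC (Phe) → TTG (Leu) — missense.
Codon 4: ACA (Thr) → ATA (Ile) — missense.
Codon 5: TTT (Phe) → TTC (Phe) — synonymous.
Synonymous: 2 of 4.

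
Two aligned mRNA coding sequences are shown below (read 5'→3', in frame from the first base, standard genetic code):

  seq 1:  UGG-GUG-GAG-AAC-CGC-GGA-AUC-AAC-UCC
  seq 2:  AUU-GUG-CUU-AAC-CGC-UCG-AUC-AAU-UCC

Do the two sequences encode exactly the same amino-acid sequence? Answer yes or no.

Codon 1: UGG Trp / AUU Ile — nonsynonymous.
Codon 2: GUG Val / GUG Val — identical.
Codon 3: GAG Glu / CUU Leu — nonsynonymous.
Codon 4: AAC Asn / AAC Asn — identical.
Codon 5: CGC Arg / CGC Arg — identical.
Codon 6: GGA Gly / UCG Ser — nonsynonymous.
Codon 7: AUC Ile / AUC Ile — identical.
Codon 8: AAC Asn / AAU Asn — synonymous.
Codon 9: UCC Ser / UCC Ser — identical.
Nonsynonymous differences: 3 → different protein.

no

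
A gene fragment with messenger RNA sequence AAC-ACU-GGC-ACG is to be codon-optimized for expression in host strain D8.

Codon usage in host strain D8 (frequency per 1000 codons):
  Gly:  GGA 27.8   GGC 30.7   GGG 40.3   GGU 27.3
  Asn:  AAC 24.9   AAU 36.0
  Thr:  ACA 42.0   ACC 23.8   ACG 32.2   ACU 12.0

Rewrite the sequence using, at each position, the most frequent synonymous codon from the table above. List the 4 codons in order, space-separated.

AAU ACA GGG ACA

Codon 1 (Asn): best is AAU at 36.0.
Codon 2 (Thr): best is ACA at 42.0.
Codon 3 (Gly): best is GGG at 40.3.
Codon 4 (Thr): best is ACA at 42.0.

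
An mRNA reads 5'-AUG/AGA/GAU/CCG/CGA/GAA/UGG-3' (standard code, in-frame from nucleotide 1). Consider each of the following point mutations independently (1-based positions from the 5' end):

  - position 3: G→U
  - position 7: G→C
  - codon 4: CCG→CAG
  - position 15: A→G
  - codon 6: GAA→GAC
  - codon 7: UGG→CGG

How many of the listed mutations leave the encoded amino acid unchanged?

Codon 1: AUG (Met) → AUU (Ile) — missense.
Codon 3: GAU (Asp) → CAU (His) — missense.
Codon 4: CCG (Pro) → CAG (Gln) — missense.
Codon 5: CGA (Arg) → CGG (Arg) — synonymous.
Codon 6: GAA (Glu) → GAC (Asp) — missense.
Codon 7: UGG (Trp) → CGG (Arg) — missense.
Synonymous: 1 of 6.

1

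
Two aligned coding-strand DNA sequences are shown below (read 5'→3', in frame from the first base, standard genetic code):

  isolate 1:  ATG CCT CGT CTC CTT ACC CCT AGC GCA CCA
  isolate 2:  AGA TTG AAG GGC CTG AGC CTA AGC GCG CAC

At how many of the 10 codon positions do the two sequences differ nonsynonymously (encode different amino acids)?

Codon 1: ATG Met / AGA Arg — nonsynonymous.
Codon 2: CCT Pro / TTG Leu — nonsynonymous.
Codon 3: CGT Arg / AAG Lys — nonsynonymous.
Codon 4: CTC Leu / GGC Gly — nonsynonymous.
Codon 5: CTT Leu / CTG Leu — synonymous.
Codon 6: ACC Thr / AGC Ser — nonsynonymous.
Codon 7: CCT Pro / CTA Leu — nonsynonymous.
Codon 8: AGC Ser / AGC Ser — identical.
Codon 9: GCA Ala / GCG Ala — synonymous.
Codon 10: CCA Pro / CAC His — nonsynonymous.
Nonsynonymous differences: 7.

7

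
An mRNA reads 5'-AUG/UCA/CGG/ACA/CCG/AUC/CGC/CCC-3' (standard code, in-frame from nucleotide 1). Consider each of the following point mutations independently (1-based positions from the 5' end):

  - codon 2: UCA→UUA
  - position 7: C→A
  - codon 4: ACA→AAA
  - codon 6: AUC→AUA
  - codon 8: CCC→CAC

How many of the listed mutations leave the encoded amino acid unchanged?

Codon 2: UCA (Ser) → UUA (Leu) — missense.
Codon 3: CGG (Arg) → AGG (Arg) — synonymous.
Codon 4: ACA (Thr) → AAA (Lys) — missense.
Codon 6: AUC (Ile) → AUA (Ile) — synonymous.
Codon 8: CCC (Pro) → CAC (His) — missense.
Synonymous: 2 of 5.

2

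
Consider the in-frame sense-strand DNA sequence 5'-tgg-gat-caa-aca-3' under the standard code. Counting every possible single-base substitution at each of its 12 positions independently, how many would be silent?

5

Codon 1 (TGG, Trp): 0 synonymous substitutions.
Codon 2 (GAT, Asp): 1 synonymous substitution.
Codon 3 (CAA, Gln): 1 synonymous substitution.
Codon 4 (ACA, Thr): 3 synonymous substitutions.
Total: 0 + 1 + 1 + 3 = 5.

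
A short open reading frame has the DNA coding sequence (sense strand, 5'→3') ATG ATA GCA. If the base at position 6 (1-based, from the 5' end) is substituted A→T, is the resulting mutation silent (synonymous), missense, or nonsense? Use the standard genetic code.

silent

Position 6 falls in codon 2: ATA → Ile.
After the substitution the codon is ATT → Ile.
Both encode Ile, so the change is synonymous.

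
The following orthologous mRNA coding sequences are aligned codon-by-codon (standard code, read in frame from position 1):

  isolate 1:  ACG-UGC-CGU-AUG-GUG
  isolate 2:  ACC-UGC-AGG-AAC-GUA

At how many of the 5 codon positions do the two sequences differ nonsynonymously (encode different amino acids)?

1

Codon 1: ACG Thr / ACC Thr — synonymous.
Codon 2: UGC Cys / UGC Cys — identical.
Codon 3: CGU Arg / AGG Arg — synonymous.
Codon 4: AUG Met / AAC Asn — nonsynonymous.
Codon 5: GUG Val / GUA Val — synonymous.
Nonsynonymous differences: 1.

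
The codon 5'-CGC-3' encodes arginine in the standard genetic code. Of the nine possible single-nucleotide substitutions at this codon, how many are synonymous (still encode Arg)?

Position 1: none → 0 synonymous.
Position 2: none → 0 synonymous.
Position 3: CGT, CGA, CGG → 3 synonymous.
Total: 0 + 0 + 3 = 3.

3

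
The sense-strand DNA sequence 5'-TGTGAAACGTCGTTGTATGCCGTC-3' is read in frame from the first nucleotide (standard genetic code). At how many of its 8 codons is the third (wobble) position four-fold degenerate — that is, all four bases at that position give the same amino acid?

4

Codon 1 TGT (Cys): third position 2-fold.
Codon 2 GAA (Glu): third position 2-fold.
Codon 3 ACG (Thr): third position 4-fold.
Codon 4 TCG (Ser): third position 4-fold.
Codon 5 TTG (Leu): third position 2-fold.
Codon 6 TAT (Tyr): third position 2-fold.
Codon 7 GCC (Ala): third position 4-fold.
Codon 8 GTC (Val): third position 4-fold.
Four-fold degenerate third positions: 4.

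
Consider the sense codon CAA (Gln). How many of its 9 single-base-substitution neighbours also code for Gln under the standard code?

Position 1: none → 0 synonymous.
Position 2: none → 0 synonymous.
Position 3: CAG → 1 synonymous.
Total: 0 + 0 + 1 = 1.

1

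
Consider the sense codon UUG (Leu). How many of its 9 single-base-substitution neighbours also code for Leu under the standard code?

Position 1: CUG → 1 synonymous.
Position 2: none → 0 synonymous.
Position 3: UUA → 1 synonymous.
Total: 1 + 0 + 1 = 2.

2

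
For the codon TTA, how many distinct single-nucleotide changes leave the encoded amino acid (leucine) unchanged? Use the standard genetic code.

Position 1: CTA → 1 synonymous.
Position 2: none → 0 synonymous.
Position 3: TTG → 1 synonymous.
Total: 1 + 0 + 1 = 2.

2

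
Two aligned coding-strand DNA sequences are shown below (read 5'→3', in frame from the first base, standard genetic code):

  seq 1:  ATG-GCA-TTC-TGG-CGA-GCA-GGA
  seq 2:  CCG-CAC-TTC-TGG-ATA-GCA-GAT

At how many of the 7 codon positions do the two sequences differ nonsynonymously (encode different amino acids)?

4

Codon 1: ATG Met / CCG Pro — nonsynonymous.
Codon 2: GCA Ala / CAC His — nonsynonymous.
Codon 3: TTC Phe / TTC Phe — identical.
Codon 4: TGG Trp / TGG Trp — identical.
Codon 5: CGA Arg / ATA Ile — nonsynonymous.
Codon 6: GCA Ala / GCA Ala — identical.
Codon 7: GGA Gly / GAT Asp — nonsynonymous.
Nonsynonymous differences: 4.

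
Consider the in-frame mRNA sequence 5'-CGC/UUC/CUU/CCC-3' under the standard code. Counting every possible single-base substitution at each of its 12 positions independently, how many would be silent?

10

Codon 1 (CGC, Arg): 3 synonymous substitutions.
Codon 2 (UUC, Phe): 1 synonymous substitution.
Codon 3 (CUU, Leu): 3 synonymous substitutions.
Codon 4 (CCC, Pro): 3 synonymous substitutions.
Total: 3 + 1 + 3 + 3 = 10.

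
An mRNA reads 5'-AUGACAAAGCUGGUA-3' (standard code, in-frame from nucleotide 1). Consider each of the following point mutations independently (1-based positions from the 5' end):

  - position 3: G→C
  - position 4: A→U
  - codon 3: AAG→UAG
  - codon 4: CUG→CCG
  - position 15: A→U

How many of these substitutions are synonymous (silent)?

1

Codon 1: AUG (Met) → AUC (Ile) — missense.
Codon 2: ACA (Thr) → UCA (Ser) — missense.
Codon 3: AAG (Lys) → UAG (Stop) — nonsense.
Codon 4: CUG (Leu) → CCG (Pro) — missense.
Codon 5: GUA (Val) → GUU (Val) — synonymous.
Synonymous: 1 of 5.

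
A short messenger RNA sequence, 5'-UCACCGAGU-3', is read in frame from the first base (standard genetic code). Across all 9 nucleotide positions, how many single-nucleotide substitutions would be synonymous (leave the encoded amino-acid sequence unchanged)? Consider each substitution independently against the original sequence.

Codon 1 (UCA, Ser): 3 synonymous substitutions.
Codon 2 (CCG, Pro): 3 synonymous substitutions.
Codon 3 (AGU, Ser): 1 synonymous substitution.
Total: 3 + 3 + 1 = 7.

7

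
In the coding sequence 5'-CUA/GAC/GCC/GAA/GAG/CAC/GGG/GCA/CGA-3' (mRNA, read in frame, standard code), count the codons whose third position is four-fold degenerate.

Codon 1 CUA (Leu): third position 4-fold.
Codon 2 GAC (Asp): third position 2-fold.
Codon 3 GCC (Ala): third position 4-fold.
Codon 4 GAA (Glu): third position 2-fold.
Codon 5 GAG (Glu): third position 2-fold.
Codon 6 CAC (His): third position 2-fold.
Codon 7 GGG (Gly): third position 4-fold.
Codon 8 GCA (Ala): third position 4-fold.
Codon 9 CGA (Arg): third position 4-fold.
Four-fold degenerate third positions: 5.

5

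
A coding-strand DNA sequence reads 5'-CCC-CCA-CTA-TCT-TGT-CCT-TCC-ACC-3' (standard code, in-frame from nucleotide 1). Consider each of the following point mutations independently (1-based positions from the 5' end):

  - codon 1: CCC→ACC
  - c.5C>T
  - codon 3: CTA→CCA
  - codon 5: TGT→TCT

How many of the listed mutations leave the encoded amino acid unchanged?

Codon 1: CCC (Pro) → ACC (Thr) — missense.
Codon 2: CCA (Pro) → CTA (Leu) — missense.
Codon 3: CTA (Leu) → CCA (Pro) — missense.
Codon 5: TGT (Cys) → TCT (Ser) — missense.
Synonymous: 0 of 4.

0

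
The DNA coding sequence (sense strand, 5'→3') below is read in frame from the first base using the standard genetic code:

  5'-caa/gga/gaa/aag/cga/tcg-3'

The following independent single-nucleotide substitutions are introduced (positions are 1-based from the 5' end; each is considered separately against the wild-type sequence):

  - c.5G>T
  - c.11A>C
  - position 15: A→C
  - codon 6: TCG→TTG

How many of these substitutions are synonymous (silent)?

Codon 2: GGA (Gly) → GTA (Val) — missense.
Codon 4: AAG (Lys) → ACG (Thr) — missense.
Codon 5: CGA (Arg) → CGC (Arg) — synonymous.
Codon 6: TCG (Ser) → TTG (Leu) — missense.
Synonymous: 1 of 4.

1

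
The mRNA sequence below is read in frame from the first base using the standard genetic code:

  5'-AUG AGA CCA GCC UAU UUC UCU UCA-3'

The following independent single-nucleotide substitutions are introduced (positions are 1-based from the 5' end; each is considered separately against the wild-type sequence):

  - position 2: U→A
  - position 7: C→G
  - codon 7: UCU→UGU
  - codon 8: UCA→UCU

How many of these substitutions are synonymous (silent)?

Codon 1: AUG (Met) → AAG (Lys) — missense.
Codon 3: CCA (Pro) → GCA (Ala) — missense.
Codon 7: UCU (Ser) → UGU (Cys) — missense.
Codon 8: UCA (Ser) → UCU (Ser) — synonymous.
Synonymous: 1 of 4.

1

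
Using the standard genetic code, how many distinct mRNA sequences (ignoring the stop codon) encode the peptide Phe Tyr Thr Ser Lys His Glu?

Phe: 2 codons.
Tyr: 2 codons.
Thr: 4 codons.
Ser: 6 codons.
Lys: 2 codons.
His: 2 codons.
Glu: 2 codons.
2 × 2 × 4 × 6 × 2 × 2 × 2 = 768.

768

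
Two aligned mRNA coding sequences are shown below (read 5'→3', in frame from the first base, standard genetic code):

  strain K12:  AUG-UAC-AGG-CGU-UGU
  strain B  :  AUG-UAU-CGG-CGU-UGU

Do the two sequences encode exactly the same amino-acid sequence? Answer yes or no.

Codon 1: AUG Met / AUG Met — identical.
Codon 2: UAC Tyr / UAU Tyr — synonymous.
Codon 3: AGG Arg / CGG Arg — synonymous.
Codon 4: CGU Arg / CGU Arg — identical.
Codon 5: UGU Cys / UGU Cys — identical.
Nonsynonymous differences: 0 → same protein.

yes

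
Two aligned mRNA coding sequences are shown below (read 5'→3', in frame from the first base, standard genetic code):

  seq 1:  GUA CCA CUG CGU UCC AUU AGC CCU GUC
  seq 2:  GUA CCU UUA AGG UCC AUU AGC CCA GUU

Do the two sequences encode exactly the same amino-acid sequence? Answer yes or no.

yes

Codon 1: GUA Val / GUA Val — identical.
Codon 2: CCA Pro / CCU Pro — synonymous.
Codon 3: CUG Leu / UUA Leu — synonymous.
Codon 4: CGU Arg / AGG Arg — synonymous.
Codon 5: UCC Ser / UCC Ser — identical.
Codon 6: AUU Ile / AUU Ile — identical.
Codon 7: AGC Ser / AGC Ser — identical.
Codon 8: CCU Pro / CCA Pro — synonymous.
Codon 9: GUC Val / GUU Val — synonymous.
Nonsynonymous differences: 0 → same protein.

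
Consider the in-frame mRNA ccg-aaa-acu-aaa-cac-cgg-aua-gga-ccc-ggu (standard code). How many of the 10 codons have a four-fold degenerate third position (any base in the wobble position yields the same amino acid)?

Codon 1 CCG (Pro): third position 4-fold.
Codon 2 AAA (Lys): third position 2-fold.
Codon 3 ACU (Thr): third position 4-fold.
Codon 4 AAA (Lys): third position 2-fold.
Codon 5 CAC (His): third position 2-fold.
Codon 6 CGG (Arg): third position 4-fold.
Codon 7 AUA (Ile): third position 3-fold.
Codon 8 GGA (Gly): third position 4-fold.
Codon 9 CCC (Pro): third position 4-fold.
Codon 10 GGU (Gly): third position 4-fold.
Four-fold degenerate third positions: 6.

6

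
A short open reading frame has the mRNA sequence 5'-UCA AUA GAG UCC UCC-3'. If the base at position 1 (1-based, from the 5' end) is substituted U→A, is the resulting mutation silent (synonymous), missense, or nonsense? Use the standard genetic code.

missense

Position 1 falls in codon 1: UCA → Ser.
After the substitution the codon is ACA → Thr.
Ser ≠ Thr, so this is a missense mutation.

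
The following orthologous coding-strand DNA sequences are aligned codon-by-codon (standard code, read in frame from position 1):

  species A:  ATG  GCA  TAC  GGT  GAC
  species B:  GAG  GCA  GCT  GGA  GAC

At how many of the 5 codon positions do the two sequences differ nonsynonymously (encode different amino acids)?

Codon 1: ATG Met / GAG Glu — nonsynonymous.
Codon 2: GCA Ala / GCA Ala — identical.
Codon 3: TAC Tyr / GCT Ala — nonsynonymous.
Codon 4: GGT Gly / GGA Gly — synonymous.
Codon 5: GAC Asp / GAC Asp — identical.
Nonsynonymous differences: 2.

2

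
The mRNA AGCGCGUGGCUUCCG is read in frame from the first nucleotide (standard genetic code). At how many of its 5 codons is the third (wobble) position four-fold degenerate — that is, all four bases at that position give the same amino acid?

3

Codon 1 AGC (Ser): third position 2-fold.
Codon 2 GCG (Ala): third position 4-fold.
Codon 3 UGG (Trp): third position 1-fold.
Codon 4 CUU (Leu): third position 4-fold.
Codon 5 CCG (Pro): third position 4-fold.
Four-fold degenerate third positions: 3.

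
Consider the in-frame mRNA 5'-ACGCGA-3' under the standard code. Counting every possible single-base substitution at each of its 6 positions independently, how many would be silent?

Codon 1 (ACG, Thr): 3 synonymous substitutions.
Codon 2 (CGA, Arg): 4 synonymous substitutions.
Total: 3 + 4 = 7.

7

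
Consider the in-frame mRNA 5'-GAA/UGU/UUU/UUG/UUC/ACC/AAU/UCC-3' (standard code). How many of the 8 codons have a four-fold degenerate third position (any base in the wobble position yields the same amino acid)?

Codon 1 GAA (Glu): third position 2-fold.
Codon 2 UGU (Cys): third position 2-fold.
Codon 3 UUU (Phe): third position 2-fold.
Codon 4 UUG (Leu): third position 2-fold.
Codon 5 UUC (Phe): third position 2-fold.
Codon 6 ACC (Thr): third position 4-fold.
Codon 7 AAU (Asn): third position 2-fold.
Codon 8 UCC (Ser): third position 4-fold.
Four-fold degenerate third positions: 2.

2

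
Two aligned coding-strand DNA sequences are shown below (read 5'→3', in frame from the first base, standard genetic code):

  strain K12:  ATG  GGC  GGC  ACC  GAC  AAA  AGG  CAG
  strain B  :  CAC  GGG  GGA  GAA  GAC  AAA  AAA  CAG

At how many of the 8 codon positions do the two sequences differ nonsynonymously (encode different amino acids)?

Codon 1: ATG Met / CAC His — nonsynonymous.
Codon 2: GGC Gly / GGG Gly — synonymous.
Codon 3: GGC Gly / GGA Gly — synonymous.
Codon 4: ACC Thr / GAA Glu — nonsynonymous.
Codon 5: GAC Asp / GAC Asp — identical.
Codon 6: AAA Lys / AAA Lys — identical.
Codon 7: AGG Arg / AAA Lys — nonsynonymous.
Codon 8: CAG Gln / CAG Gln — identical.
Nonsynonymous differences: 3.

3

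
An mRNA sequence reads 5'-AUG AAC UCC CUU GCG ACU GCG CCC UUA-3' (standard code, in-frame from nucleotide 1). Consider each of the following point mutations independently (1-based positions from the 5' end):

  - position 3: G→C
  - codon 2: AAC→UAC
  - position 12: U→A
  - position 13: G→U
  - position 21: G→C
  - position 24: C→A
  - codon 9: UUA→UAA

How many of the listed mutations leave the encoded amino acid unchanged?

Codon 1: AUG (Met) → AUC (Ile) — missense.
Codon 2: AAC (Asn) → UAC (Tyr) — missense.
Codon 4: CUU (Leu) → CUA (Leu) — synonymous.
Codon 5: GCG (Ala) → UCG (Ser) — missense.
Codon 7: GCG (Ala) → GCC (Ala) — synonymous.
Codon 8: CCC (Pro) → CCA (Pro) — synonymous.
Codon 9: UUA (Leu) → UAA (Stop) — nonsense.
Synonymous: 3 of 7.

3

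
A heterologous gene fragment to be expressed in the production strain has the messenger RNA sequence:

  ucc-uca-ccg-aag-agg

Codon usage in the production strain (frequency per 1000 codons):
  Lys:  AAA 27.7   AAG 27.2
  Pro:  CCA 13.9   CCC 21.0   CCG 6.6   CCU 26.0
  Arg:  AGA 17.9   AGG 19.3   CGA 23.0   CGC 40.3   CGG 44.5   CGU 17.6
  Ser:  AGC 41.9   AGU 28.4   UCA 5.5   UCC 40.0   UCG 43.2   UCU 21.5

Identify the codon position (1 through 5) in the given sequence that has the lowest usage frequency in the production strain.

Codon 1 UCC (Ser): 40.0 per 1000.
Codon 2 UCA (Ser): 5.5 per 1000.
Codon 3 CCG (Pro): 6.6 per 1000.
Codon 4 AAG (Lys): 27.2 per 1000.
Codon 5 AGG (Arg): 19.3 per 1000.
Lowest frequency is 5.5 at codon 2.

2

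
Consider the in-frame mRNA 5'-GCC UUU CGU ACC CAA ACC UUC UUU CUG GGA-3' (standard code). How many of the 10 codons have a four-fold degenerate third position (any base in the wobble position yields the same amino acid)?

Codon 1 GCC (Ala): third position 4-fold.
Codon 2 UUU (Phe): third position 2-fold.
Codon 3 CGU (Arg): third position 4-fold.
Codon 4 ACC (Thr): third position 4-fold.
Codon 5 CAA (Gln): third position 2-fold.
Codon 6 ACC (Thr): third position 4-fold.
Codon 7 UUC (Phe): third position 2-fold.
Codon 8 UUU (Phe): third position 2-fold.
Codon 9 CUG (Leu): third position 4-fold.
Codon 10 GGA (Gly): third position 4-fold.
Four-fold degenerate third positions: 6.

6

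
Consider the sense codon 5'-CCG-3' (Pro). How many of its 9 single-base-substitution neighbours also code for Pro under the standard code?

3

Position 1: none → 0 synonymous.
Position 2: none → 0 synonymous.
Position 3: CCU, CCC, CCA → 3 synonymous.
Total: 0 + 0 + 3 = 3.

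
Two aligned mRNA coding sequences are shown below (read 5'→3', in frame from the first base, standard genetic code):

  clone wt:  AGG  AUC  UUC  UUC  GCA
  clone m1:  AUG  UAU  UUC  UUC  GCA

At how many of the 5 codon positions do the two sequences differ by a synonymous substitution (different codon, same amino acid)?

0

Codon 1: AGG Arg / AUG Met — nonsynonymous.
Codon 2: AUC Ile / UAU Tyr — nonsynonymous.
Codon 3: UUC Phe / UUC Phe — identical.
Codon 4: UUC Phe / UUC Phe — identical.
Codon 5: GCA Ala / GCA Ala — identical.
Synonymous differences: 0.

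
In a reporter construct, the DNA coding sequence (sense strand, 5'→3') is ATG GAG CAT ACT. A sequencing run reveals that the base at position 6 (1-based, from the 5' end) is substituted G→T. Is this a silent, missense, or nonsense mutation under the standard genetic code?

Position 6 falls in codon 2: GAG → Glu.
After the substitution the codon is GAT → Asp.
Glu ≠ Asp, so this is a missense mutation.

missense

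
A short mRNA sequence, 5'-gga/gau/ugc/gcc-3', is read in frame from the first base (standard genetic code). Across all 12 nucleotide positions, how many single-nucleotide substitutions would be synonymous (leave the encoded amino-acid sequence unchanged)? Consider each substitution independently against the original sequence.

Codon 1 (GGA, Gly): 3 synonymous substitutions.
Codon 2 (GAU, Asp): 1 synonymous substitution.
Codon 3 (UGC, Cys): 1 synonymous substitution.
Codon 4 (GCC, Ala): 3 synonymous substitutions.
Total: 3 + 1 + 1 + 3 = 8.

8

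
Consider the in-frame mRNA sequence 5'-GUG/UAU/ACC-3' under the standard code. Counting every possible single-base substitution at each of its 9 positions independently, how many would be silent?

7

Codon 1 (GUG, Val): 3 synonymous substitutions.
Codon 2 (UAU, Tyr): 1 synonymous substitution.
Codon 3 (ACC, Thr): 3 synonymous substitutions.
Total: 3 + 1 + 3 = 7.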